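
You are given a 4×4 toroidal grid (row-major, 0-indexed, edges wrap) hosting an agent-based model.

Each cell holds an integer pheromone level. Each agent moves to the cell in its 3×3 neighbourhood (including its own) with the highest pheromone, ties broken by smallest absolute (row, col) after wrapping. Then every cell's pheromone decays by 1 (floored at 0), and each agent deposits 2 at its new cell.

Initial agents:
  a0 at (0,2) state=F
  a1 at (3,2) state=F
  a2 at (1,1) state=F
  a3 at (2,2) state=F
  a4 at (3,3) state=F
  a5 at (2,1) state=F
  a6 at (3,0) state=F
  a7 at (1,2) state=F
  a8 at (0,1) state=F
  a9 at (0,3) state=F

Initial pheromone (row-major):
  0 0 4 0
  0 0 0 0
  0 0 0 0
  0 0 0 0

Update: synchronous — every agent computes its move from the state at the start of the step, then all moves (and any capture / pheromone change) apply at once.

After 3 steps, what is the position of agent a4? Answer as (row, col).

t=1: a0@(0,2) a1@(0,2) a2@(0,2) a3@(1,1) a4@(0,2) a5@(1,0) a6@(0,0) a7@(0,2) a8@(0,2) a9@(0,2) | pheromone: 2 0 17 0 / 2 2 0 0 / 0 0 0 0 / 0 0 0 0
t=2: a0@(0,2) a1@(0,2) a2@(0,2) a3@(0,2) a4@(0,2) a5@(0,0) a6@(0,0) a7@(0,2) a8@(0,2) a9@(0,2) | pheromone: 5 0 32 0 / 1 1 0 0 / 0 0 0 0 / 0 0 0 0
t=3: a0@(0,2) a1@(0,2) a2@(0,2) a3@(0,2) a4@(0,2) a5@(0,0) a6@(0,0) a7@(0,2) a8@(0,2) a9@(0,2) | pheromone: 8 0 47 0 / 0 0 0 0 / 0 0 0 0 / 0 0 0 0

(0, 2)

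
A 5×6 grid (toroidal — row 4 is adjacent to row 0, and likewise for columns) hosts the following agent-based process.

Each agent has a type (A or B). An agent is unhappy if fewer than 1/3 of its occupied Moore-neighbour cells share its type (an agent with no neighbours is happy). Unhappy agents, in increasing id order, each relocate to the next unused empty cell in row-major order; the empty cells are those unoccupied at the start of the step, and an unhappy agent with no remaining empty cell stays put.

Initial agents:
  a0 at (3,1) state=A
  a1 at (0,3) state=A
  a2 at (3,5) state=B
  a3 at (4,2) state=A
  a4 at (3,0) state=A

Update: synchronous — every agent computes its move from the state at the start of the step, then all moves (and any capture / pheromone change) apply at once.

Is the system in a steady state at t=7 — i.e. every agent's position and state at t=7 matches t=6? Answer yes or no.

t=1: a0@(3,1):A a1@(0,3):A a2@(0,0):B a3@(4,2):A a4@(3,0):A
t=2: (unchanged — steady state)

yes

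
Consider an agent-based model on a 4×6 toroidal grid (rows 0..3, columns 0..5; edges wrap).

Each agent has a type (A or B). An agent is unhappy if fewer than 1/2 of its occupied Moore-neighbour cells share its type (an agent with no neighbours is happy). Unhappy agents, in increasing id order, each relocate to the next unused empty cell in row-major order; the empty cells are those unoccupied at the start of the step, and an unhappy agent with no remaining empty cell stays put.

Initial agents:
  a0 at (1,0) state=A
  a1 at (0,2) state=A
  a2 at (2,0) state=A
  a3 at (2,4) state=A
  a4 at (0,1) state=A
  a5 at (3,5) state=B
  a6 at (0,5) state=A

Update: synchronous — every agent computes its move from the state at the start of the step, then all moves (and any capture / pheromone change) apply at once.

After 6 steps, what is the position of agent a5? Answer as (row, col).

(0, 4)

t=1: a0@(1,0):A a1@(0,2):A a2@(2,0):A a3@(0,0):A a4@(0,1):A a5@(0,3):B a6@(0,5):A
t=2: a0@(1,0):A a1@(0,2):A a2@(2,0):A a3@(0,0):A a4@(0,1):A a5@(0,4):B a6@(0,5):A
t=3: a0@(1,0):A a1@(0,2):A a2@(2,0):A a3@(0,0):A a4@(0,1):A a5@(0,3):B a6@(0,5):A
t=4: a0@(1,0):A a1@(0,2):A a2@(2,0):A a3@(0,0):A a4@(0,1):A a5@(0,4):B a6@(0,5):A
t=5: a0@(1,0):A a1@(0,2):A a2@(2,0):A a3@(0,0):A a4@(0,1):A a5@(0,3):B a6@(0,5):A
t=6: a0@(1,0):A a1@(0,2):A a2@(2,0):A a3@(0,0):A a4@(0,1):A a5@(0,4):B a6@(0,5):A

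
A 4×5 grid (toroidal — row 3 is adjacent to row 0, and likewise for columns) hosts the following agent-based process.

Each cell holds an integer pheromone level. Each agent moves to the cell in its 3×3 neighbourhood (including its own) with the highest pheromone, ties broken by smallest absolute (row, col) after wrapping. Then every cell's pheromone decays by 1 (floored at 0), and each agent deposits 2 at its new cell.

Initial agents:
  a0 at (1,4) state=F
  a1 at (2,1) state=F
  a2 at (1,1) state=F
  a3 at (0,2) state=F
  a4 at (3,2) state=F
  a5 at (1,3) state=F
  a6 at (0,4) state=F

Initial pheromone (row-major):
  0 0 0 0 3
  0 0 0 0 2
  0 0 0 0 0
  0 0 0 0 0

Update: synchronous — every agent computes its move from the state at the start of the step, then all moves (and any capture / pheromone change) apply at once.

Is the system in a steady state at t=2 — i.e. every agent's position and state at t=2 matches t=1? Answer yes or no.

no

t=1: a0@(0,4) a1@(1,0) a2@(0,0) a3@(0,1) a4@(0,1) a5@(0,4) a6@(0,4) | pheromone: 2 4 0 0 8 / 2 0 0 0 1 / 0 0 0 0 0 / 0 0 0 0 0
t=2: a0@(0,4) a1@(0,4) a2@(0,4) a3@(0,1) a4@(0,1) a5@(0,4) a6@(0,4) | pheromone: 1 7 0 0 17 / 1 0 0 0 0 / 0 0 0 0 0 / 0 0 0 0 0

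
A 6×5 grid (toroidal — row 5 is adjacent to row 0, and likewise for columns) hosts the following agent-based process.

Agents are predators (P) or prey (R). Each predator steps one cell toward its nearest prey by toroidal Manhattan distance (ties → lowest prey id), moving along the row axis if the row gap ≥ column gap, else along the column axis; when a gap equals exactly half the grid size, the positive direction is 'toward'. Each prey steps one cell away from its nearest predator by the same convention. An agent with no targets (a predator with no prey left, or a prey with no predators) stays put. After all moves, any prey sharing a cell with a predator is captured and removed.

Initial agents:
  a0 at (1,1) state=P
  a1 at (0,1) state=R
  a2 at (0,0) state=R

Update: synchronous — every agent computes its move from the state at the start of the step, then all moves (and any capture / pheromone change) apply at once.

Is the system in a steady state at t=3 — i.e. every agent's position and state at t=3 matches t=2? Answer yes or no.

no

t=1: a0@(0,1):P a1@(5,1):R a2@(5,0):R
t=2: a0@(5,1):P a1@(4,1):R a2@(4,0):R
t=3: a0@(4,1):P a1@(3,1):R a2@(3,0):R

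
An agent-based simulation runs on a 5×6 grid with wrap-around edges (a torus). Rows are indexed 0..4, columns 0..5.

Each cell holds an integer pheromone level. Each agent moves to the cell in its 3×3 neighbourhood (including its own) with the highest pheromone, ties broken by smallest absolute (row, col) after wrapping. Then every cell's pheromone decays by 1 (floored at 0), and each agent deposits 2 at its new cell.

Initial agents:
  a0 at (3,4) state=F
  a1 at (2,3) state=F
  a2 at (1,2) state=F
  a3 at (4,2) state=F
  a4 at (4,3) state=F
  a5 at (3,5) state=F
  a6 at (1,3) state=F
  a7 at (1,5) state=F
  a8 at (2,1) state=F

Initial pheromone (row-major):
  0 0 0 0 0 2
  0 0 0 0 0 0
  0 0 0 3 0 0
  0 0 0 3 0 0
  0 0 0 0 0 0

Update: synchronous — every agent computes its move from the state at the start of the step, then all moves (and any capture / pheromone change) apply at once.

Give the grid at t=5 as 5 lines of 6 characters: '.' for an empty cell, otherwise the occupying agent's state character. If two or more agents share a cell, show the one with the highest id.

.....F
......
...F..
......
......

t=1: a0@(2,3) a1@(2,3) a2@(2,3) a3@(3,3) a4@(3,3) a5@(2,0) a6@(2,3) a7@(0,5) a8@(1,0) | pheromone: 0 0 0 0 0 3 / 2 0 0 0 0 0 / 2 0 0 10 0 0 / 0 0 0 6 0 0 / 0 0 0 0 0 0
t=2: a0@(2,3) a1@(2,3) a2@(2,3) a3@(2,3) a4@(2,3) a5@(1,0) a6@(2,3) a7@(0,5) a8@(0,5) | pheromone: 0 0 0 0 0 6 / 3 0 0 0 0 0 / 1 0 0 21 0 0 / 0 0 0 5 0 0 / 0 0 0 0 0 0
t=3: a0@(2,3) a1@(2,3) a2@(2,3) a3@(2,3) a4@(2,3) a5@(0,5) a6@(2,3) a7@(0,5) a8@(0,5) | pheromone: 0 0 0 0 0 11 / 2 0 0 0 0 0 / 0 0 0 32 0 0 / 0 0 0 4 0 0 / 0 0 0 0 0 0
t=4: a0@(2,3) a1@(2,3) a2@(2,3) a3@(2,3) a4@(2,3) a5@(0,5) a6@(2,3) a7@(0,5) a8@(0,5) | pheromone: 0 0 0 0 0 16 / 1 0 0 0 0 0 / 0 0 0 43 0 0 / 0 0 0 3 0 0 / 0 0 0 0 0 0
t=5: a0@(2,3) a1@(2,3) a2@(2,3) a3@(2,3) a4@(2,3) a5@(0,5) a6@(2,3) a7@(0,5) a8@(0,5) | pheromone: 0 0 0 0 0 21 / 0 0 0 0 0 0 / 0 0 0 54 0 0 / 0 0 0 2 0 0 / 0 0 0 0 0 0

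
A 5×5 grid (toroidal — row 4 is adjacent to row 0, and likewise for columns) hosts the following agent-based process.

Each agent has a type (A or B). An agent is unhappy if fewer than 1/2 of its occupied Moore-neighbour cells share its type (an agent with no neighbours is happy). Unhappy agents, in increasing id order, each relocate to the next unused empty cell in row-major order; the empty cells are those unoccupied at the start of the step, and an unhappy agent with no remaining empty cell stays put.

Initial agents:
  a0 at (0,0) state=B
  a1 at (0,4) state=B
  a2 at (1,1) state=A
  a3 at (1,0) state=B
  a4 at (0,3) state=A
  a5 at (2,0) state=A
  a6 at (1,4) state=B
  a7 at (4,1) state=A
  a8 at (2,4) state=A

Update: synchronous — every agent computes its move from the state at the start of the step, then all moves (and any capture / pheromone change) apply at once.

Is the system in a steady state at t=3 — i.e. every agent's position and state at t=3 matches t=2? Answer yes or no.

t=1: a0@(0,0):B a1@(0,4):B a2@(0,1):A a3@(1,0):B a4@(0,2):A a5@(2,0):A a6@(1,4):B a7@(1,2):A a8@(1,3):A
t=2: a0@(0,0):B a1@(0,4):B a2@(0,1):A a3@(1,0):B a4@(0,2):A a5@(0,3):A a6@(1,4):B a7@(1,2):A a8@(1,3):A
t=3: (unchanged — steady state)

yes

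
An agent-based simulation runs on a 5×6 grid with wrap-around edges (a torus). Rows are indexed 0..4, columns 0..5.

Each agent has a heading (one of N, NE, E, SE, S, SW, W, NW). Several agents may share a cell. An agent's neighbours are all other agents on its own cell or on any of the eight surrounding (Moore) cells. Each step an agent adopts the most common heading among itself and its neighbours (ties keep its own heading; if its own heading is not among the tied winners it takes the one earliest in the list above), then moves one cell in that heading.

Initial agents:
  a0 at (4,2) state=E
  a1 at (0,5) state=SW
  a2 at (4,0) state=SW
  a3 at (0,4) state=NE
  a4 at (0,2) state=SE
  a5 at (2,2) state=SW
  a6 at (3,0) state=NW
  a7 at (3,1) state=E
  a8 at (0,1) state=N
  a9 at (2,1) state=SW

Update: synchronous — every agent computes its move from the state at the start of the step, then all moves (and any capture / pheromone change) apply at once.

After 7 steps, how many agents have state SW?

10

t=1: a0@(4,3):E a1@(1,4):SW a2@(0,5):SW a3@(4,5):NE a4@(1,3):SE a5@(3,1):SW a6@(4,5):SW a7@(4,0):SW a8@(4,1):N a9@(3,0):SW
t=2: a0@(4,4):E a1@(2,3):SW a2@(1,4):SW a3@(0,4):SW a4@(2,4):SE a5@(4,0):SW a6@(0,4):SW a7@(0,5):SW a8@(0,0):SW a9@(4,5):SW
t=3: a0@(0,3):SW a1@(3,2):SW a2@(2,3):SW a3@(1,3):SW a4@(3,3):SW a5@(0,5):SW a6@(1,3):SW a7@(1,4):SW a8@(1,5):SW a9@(0,4):SW
t=4: a0@(1,2):SW a1@(4,1):SW a2@(3,2):SW a3@(2,2):SW a4@(4,2):SW a5@(1,4):SW a6@(2,2):SW a7@(2,3):SW a8@(2,4):SW a9@(1,3):SW
t=5: a0@(2,1):SW a1@(0,0):SW a2@(4,1):SW a3@(3,1):SW a4@(0,1):SW a5@(2,3):SW a6@(3,1):SW a7@(3,2):SW a8@(3,3):SW a9@(2,2):SW
t=6: a0@(3,0):SW a1@(1,5):SW a2@(0,0):SW a3@(4,0):SW a4@(1,0):SW a5@(3,2):SW a6@(4,0):SW a7@(4,1):SW a8@(4,2):SW a9@(3,1):SW
t=7: a0@(4,5):SW a1@(2,4):SW a2@(1,5):SW a3@(0,5):SW a4@(2,5):SW a5@(4,1):SW a6@(0,5):SW a7@(0,0):SW a8@(0,1):SW a9@(4,0):SW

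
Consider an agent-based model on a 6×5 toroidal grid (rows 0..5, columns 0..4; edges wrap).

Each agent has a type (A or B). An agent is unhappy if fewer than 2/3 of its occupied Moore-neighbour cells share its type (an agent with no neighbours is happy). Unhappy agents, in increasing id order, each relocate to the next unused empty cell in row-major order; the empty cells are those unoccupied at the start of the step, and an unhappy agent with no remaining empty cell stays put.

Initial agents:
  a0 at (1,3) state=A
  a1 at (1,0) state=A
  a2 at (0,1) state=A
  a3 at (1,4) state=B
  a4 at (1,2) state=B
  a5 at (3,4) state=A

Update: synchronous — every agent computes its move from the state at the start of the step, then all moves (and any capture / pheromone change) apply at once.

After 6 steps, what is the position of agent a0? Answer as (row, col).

t=1: a0@(0,0):A a1@(0,2):A a2@(0,3):A a3@(0,4):B a4@(1,1):B a5@(3,4):A
t=2: a0@(0,1):A a1@(1,0):A a2@(1,2):A a3@(1,3):B a4@(1,4):B a5@(3,4):A
t=3: a0@(0,1):A a1@(0,0):A a2@(0,2):A a3@(0,3):B a4@(0,4):B a5@(3,4):A
t=4: a0@(0,1):A a1@(1,0):A a2@(1,1):A a3@(1,2):B a4@(1,3):B a5@(3,4):A
t=5: a0@(0,1):A a1@(1,0):A a2@(1,1):A a3@(0,0):B a4@(1,3):B a5@(3,4):A
t=6: a0@(0,1):A a1@(1,0):A a2@(1,1):A a3@(0,2):B a4@(1,3):B a5@(3,4):A

(0, 1)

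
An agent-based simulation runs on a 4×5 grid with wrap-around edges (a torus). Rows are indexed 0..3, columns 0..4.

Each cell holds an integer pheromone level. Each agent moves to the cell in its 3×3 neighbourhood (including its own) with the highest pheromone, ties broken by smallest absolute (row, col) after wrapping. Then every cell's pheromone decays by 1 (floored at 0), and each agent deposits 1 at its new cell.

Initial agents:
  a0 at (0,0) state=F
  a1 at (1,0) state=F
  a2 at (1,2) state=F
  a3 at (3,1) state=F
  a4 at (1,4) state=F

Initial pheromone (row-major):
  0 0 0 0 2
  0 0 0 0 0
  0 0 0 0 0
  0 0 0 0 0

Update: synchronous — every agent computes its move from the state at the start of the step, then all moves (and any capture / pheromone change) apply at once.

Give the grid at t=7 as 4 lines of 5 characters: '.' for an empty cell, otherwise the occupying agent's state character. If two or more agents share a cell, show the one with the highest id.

....F
.....
.....
.....

t=1: a0@(0,4) a1@(0,4) a2@(0,1) a3@(0,0) a4@(0,4) | pheromone: 1 1 0 0 4 / 0 0 0 0 0 / 0 0 0 0 0 / 0 0 0 0 0
t=2: a0@(0,4) a1@(0,4) a2@(0,0) a3@(0,4) a4@(0,4) | pheromone: 1 0 0 0 7 / 0 0 0 0 0 / 0 0 0 0 0 / 0 0 0 0 0
t=3: a0@(0,4) a1@(0,4) a2@(0,4) a3@(0,4) a4@(0,4) | pheromone: 0 0 0 0 11 / 0 0 0 0 0 / 0 0 0 0 0 / 0 0 0 0 0
t=4: a0@(0,4) a1@(0,4) a2@(0,4) a3@(0,4) a4@(0,4) | pheromone: 0 0 0 0 15 / 0 0 0 0 0 / 0 0 0 0 0 / 0 0 0 0 0
t=5: a0@(0,4) a1@(0,4) a2@(0,4) a3@(0,4) a4@(0,4) | pheromone: 0 0 0 0 19 / 0 0 0 0 0 / 0 0 0 0 0 / 0 0 0 0 0
t=6: a0@(0,4) a1@(0,4) a2@(0,4) a3@(0,4) a4@(0,4) | pheromone: 0 0 0 0 23 / 0 0 0 0 0 / 0 0 0 0 0 / 0 0 0 0 0
t=7: a0@(0,4) a1@(0,4) a2@(0,4) a3@(0,4) a4@(0,4) | pheromone: 0 0 0 0 27 / 0 0 0 0 0 / 0 0 0 0 0 / 0 0 0 0 0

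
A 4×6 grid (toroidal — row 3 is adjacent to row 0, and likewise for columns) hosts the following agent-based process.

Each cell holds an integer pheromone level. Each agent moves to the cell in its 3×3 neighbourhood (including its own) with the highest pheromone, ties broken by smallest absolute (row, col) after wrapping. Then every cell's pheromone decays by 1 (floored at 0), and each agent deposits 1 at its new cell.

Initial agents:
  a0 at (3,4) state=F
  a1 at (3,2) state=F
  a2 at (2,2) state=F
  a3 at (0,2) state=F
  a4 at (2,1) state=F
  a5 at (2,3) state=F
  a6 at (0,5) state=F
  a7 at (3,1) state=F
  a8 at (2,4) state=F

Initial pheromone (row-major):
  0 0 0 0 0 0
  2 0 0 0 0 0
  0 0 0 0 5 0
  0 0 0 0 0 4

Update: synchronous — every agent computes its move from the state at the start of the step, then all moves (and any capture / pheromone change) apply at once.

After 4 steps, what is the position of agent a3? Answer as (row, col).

(0, 1)

t=1: a0@(2,4) a1@(0,1) a2@(1,1) a3@(0,1) a4@(1,0) a5@(2,4) a6@(3,5) a7@(0,0) a8@(2,4) | pheromone: 1 2 0 0 0 0 / 2 1 0 0 0 0 / 0 0 0 0 7 0 / 0 0 0 0 0 4
t=2: a0@(2,4) a1@(0,1) a2@(0,1) a3@(0,1) a4@(0,1) a5@(2,4) a6@(2,4) a7@(3,5) a8@(2,4) | pheromone: 0 5 0 0 0 0 / 1 0 0 0 0 0 / 0 0 0 0 10 0 / 0 0 0 0 0 4
t=3: a0@(2,4) a1@(0,1) a2@(0,1) a3@(0,1) a4@(0,1) a5@(2,4) a6@(2,4) a7@(2,4) a8@(2,4) | pheromone: 0 8 0 0 0 0 / 0 0 0 0 0 0 / 0 0 0 0 14 0 / 0 0 0 0 0 3
t=4: a0@(2,4) a1@(0,1) a2@(0,1) a3@(0,1) a4@(0,1) a5@(2,4) a6@(2,4) a7@(2,4) a8@(2,4) | pheromone: 0 11 0 0 0 0 / 0 0 0 0 0 0 / 0 0 0 0 18 0 / 0 0 0 0 0 2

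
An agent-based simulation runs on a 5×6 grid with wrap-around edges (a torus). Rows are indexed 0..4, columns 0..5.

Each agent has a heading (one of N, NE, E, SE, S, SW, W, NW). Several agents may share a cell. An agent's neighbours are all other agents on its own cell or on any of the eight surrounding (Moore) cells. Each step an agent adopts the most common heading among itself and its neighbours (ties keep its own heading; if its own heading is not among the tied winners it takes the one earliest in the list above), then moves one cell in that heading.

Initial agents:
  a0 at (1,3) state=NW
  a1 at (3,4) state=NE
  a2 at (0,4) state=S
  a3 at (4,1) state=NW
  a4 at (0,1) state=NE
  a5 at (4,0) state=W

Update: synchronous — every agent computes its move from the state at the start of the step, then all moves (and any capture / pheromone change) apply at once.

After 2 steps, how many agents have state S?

1

t=1: a0@(0,2):NW a1@(2,5):NE a2@(1,4):S a3@(3,0):NW a4@(4,2):NE a5@(4,5):W
t=2: a0@(4,1):NW a1@(1,0):NE a2@(2,4):S a3@(2,5):NW a4@(3,3):NE a5@(4,4):W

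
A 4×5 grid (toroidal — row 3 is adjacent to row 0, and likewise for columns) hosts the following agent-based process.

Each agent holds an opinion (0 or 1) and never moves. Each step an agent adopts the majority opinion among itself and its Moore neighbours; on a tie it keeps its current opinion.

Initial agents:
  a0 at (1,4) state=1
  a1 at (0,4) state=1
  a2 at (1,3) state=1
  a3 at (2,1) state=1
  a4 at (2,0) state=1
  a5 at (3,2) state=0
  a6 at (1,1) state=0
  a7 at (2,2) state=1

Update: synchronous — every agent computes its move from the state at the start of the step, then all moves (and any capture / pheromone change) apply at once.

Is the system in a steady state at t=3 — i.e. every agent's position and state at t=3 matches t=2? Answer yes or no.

yes

t=1: a0@(1,4):1 a1@(0,4):1 a2@(1,3):1 a3@(2,1):1 a4@(2,0):1 a5@(3,2):1 a6@(1,1):1 a7@(2,2):1
t=2: (unchanged — steady state)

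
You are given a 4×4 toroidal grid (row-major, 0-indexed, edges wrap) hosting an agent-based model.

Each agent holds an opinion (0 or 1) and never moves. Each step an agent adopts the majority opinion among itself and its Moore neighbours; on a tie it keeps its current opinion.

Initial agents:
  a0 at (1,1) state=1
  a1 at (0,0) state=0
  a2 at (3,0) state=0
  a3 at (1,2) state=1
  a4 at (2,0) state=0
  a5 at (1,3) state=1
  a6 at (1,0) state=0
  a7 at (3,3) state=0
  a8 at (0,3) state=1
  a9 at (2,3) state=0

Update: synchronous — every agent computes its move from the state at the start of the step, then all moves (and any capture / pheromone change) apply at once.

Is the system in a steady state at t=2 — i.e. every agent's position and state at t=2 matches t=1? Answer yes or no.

t=1: a0@(1,1):0 a1@(0,0):0 a2@(3,0):0 a3@(1,2):1 a4@(2,0):0 a5@(1,3):0 a6@(1,0):0 a7@(3,3):0 a8@(0,3):0 a9@(2,3):0
t=2: a0@(1,1):0 a1@(0,0):0 a2@(3,0):0 a3@(1,2):0 a4@(2,0):0 a5@(1,3):0 a6@(1,0):0 a7@(3,3):0 a8@(0,3):0 a9@(2,3):0

no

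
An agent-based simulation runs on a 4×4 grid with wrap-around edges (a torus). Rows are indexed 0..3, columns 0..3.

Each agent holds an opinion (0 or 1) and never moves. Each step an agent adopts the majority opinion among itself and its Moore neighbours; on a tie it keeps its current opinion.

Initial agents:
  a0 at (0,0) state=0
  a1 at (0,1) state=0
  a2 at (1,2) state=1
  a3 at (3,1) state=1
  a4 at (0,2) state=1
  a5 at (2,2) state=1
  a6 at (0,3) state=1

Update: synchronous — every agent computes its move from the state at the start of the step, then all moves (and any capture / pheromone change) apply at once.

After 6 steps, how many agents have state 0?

0

t=1: a0@(0,0):0 a1@(0,1):1 a2@(1,2):1 a3@(3,1):1 a4@(0,2):1 a5@(2,2):1 a6@(0,3):1
t=2: a0@(0,0):1 a1@(0,1):1 a2@(1,2):1 a3@(3,1):1 a4@(0,2):1 a5@(2,2):1 a6@(0,3):1
t=3: (unchanged — steady state)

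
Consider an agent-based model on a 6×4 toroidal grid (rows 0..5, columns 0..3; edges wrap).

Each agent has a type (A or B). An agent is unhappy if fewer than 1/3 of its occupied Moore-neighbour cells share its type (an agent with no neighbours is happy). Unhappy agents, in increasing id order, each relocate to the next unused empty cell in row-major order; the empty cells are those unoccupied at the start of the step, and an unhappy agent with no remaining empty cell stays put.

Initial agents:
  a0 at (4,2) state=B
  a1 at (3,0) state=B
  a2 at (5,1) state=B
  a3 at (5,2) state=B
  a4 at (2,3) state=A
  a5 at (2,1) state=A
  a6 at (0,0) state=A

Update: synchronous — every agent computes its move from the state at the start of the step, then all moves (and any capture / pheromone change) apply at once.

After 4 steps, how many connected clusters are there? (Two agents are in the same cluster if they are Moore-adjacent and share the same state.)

2

t=1: a0@(4,2):B a1@(0,1):B a2@(5,1):B a3@(5,2):B a4@(0,2):A a5@(0,3):A a6@(1,0):A
t=2: a0@(4,2):B a1@(0,1):B a2@(5,1):B a3@(5,2):B a4@(0,0):A a5@(0,3):A a6@(1,0):A
t=3: (unchanged — steady state)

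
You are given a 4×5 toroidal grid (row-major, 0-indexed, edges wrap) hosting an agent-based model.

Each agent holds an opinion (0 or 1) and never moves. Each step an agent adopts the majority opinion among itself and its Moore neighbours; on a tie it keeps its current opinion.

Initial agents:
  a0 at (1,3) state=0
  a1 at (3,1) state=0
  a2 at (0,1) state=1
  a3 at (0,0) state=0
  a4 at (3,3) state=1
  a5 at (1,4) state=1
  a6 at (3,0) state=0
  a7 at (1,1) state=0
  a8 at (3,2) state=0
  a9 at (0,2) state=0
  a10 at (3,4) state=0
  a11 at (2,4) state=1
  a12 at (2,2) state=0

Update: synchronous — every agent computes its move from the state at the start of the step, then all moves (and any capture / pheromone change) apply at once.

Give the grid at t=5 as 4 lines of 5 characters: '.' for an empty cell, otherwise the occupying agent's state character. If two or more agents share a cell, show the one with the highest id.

000..
.0.00
..0.0
00000

t=1: a0@(1,3):0 a1@(3,1):0 a2@(0,1):0 a3@(0,0):0 a4@(3,3):0 a5@(1,4):1 a6@(3,0):0 a7@(1,1):0 a8@(3,2):0 a9@(0,2):0 a10@(3,4):0 a11@(2,4):1 a12@(2,2):0
t=2: a0@(1,3):0 a1@(3,1):0 a2@(0,1):0 a3@(0,0):0 a4@(3,3):0 a5@(1,4):1 a6@(3,0):0 a7@(1,1):0 a8@(3,2):0 a9@(0,2):0 a10@(3,4):0 a11@(2,4):0 a12@(2,2):0
t=3: a0@(1,3):0 a1@(3,1):0 a2@(0,1):0 a3@(0,0):0 a4@(3,3):0 a5@(1,4):0 a6@(3,0):0 a7@(1,1):0 a8@(3,2):0 a9@(0,2):0 a10@(3,4):0 a11@(2,4):0 a12@(2,2):0
t=4: (unchanged — steady state)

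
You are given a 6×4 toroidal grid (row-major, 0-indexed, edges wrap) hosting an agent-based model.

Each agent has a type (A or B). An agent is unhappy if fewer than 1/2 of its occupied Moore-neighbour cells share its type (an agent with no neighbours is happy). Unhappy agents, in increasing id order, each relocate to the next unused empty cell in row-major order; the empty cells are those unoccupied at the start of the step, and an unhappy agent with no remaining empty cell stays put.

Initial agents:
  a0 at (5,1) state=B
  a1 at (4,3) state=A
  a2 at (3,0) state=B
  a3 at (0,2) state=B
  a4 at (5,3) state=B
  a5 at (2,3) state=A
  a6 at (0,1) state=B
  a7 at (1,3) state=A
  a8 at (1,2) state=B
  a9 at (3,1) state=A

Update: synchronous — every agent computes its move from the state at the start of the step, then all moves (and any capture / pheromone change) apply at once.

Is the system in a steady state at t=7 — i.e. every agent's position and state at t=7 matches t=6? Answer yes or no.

t=1: a0@(5,1):B a1@(0,0):A a2@(0,3):B a3@(0,2):B a4@(5,3):B a5@(1,0):A a6@(0,1):B a7@(1,1):A a8@(1,2):B a9@(2,0):A
t=2: a0@(5,1):B a1@(1,3):A a2@(0,3):B a3@(0,2):B a4@(5,3):B a5@(1,0):A a6@(0,1):B a7@(1,1):A a8@(1,2):B a9@(2,0):A
t=3: a0@(5,1):B a1@(0,0):A a2@(0,3):B a3@(0,2):B a4@(5,3):B a5@(1,0):A a6@(0,1):B a7@(2,1):A a8@(1,2):B a9@(2,0):A
t=4: a0@(5,1):B a1@(1,1):A a2@(0,3):B a3@(0,2):B a4@(5,3):B a5@(1,0):A a6@(0,1):B a7@(2,1):A a8@(1,2):B a9@(2,0):A
t=5: (unchanged — steady state)

yes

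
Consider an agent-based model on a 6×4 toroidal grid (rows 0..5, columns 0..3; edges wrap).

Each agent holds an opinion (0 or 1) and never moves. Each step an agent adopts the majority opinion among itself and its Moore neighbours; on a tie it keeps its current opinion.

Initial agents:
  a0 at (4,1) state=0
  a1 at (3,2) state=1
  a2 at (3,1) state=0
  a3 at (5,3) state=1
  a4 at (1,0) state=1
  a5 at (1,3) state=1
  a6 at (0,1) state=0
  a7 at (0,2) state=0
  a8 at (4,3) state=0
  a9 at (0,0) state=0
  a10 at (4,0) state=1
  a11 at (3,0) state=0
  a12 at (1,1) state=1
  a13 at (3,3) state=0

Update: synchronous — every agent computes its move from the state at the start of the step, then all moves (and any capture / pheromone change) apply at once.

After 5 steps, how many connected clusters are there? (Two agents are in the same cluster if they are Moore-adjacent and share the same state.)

2

t=1: a0@(4,1):0 a1@(3,2):0 a2@(3,1):0 a3@(5,3):0 a4@(1,0):1 a5@(1,3):1 a6@(0,1):0 a7@(0,2):1 a8@(4,3):0 a9@(0,0):1 a10@(4,0):0 a11@(3,0):0 a12@(1,1):0 a13@(3,3):0
t=2: a0@(4,1):0 a1@(3,2):0 a2@(3,1):0 a3@(5,3):0 a4@(1,0):1 a5@(1,3):1 a6@(0,1):1 a7@(0,2):0 a8@(4,3):0 a9@(0,0):1 a10@(4,0):0 a11@(3,0):0 a12@(1,1):1 a13@(3,3):0
t=3: a0@(4,1):0 a1@(3,2):0 a2@(3,1):0 a3@(5,3):0 a4@(1,0):1 a5@(1,3):1 a6@(0,1):1 a7@(0,2):1 a8@(4,3):0 a9@(0,0):1 a10@(4,0):0 a11@(3,0):0 a12@(1,1):1 a13@(3,3):0
t=4: (unchanged — steady state)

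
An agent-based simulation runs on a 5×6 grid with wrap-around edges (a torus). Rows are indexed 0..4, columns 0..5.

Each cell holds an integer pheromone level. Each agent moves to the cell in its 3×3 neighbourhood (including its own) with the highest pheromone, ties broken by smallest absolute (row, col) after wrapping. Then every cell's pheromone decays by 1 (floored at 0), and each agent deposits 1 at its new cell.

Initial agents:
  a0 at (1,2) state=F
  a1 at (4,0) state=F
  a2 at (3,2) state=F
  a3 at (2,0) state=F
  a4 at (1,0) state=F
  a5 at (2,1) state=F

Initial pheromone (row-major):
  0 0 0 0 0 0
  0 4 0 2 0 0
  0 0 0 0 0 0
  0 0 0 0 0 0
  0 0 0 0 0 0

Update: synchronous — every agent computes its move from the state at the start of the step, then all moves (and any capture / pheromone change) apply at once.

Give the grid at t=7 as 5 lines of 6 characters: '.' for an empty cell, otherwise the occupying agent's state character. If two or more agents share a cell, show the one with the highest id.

t=1: a0@(1,1) a1@(0,0) a2@(2,1) a3@(1,1) a4@(1,1) a5@(1,1) | pheromone: 1 0 0 0 0 0 / 0 7 0 1 0 0 / 0 1 0 0 0 0 / 0 0 0 0 0 0 / 0 0 0 0 0 0
t=2: a0@(1,1) a1@(1,1) a2@(1,1) a3@(1,1) a4@(1,1) a5@(1,1) | pheromone: 0 0 0 0 0 0 / 0 12 0 0 0 0 / 0 0 0 0 0 0 / 0 0 0 0 0 0 / 0 0 0 0 0 0
t=3: a0@(1,1) a1@(1,1) a2@(1,1) a3@(1,1) a4@(1,1) a5@(1,1) | pheromone: 0 0 0 0 0 0 / 0 17 0 0 0 0 / 0 0 0 0 0 0 / 0 0 0 0 0 0 / 0 0 0 0 0 0
t=4: a0@(1,1) a1@(1,1) a2@(1,1) a3@(1,1) a4@(1,1) a5@(1,1) | pheromone: 0 0 0 0 0 0 / 0 22 0 0 0 0 / 0 0 0 0 0 0 / 0 0 0 0 0 0 / 0 0 0 0 0 0
t=5: a0@(1,1) a1@(1,1) a2@(1,1) a3@(1,1) a4@(1,1) a5@(1,1) | pheromone: 0 0 0 0 0 0 / 0 27 0 0 0 0 / 0 0 0 0 0 0 / 0 0 0 0 0 0 / 0 0 0 0 0 0
t=6: a0@(1,1) a1@(1,1) a2@(1,1) a3@(1,1) a4@(1,1) a5@(1,1) | pheromone: 0 0 0 0 0 0 / 0 32 0 0 0 0 / 0 0 0 0 0 0 / 0 0 0 0 0 0 / 0 0 0 0 0 0
t=7: a0@(1,1) a1@(1,1) a2@(1,1) a3@(1,1) a4@(1,1) a5@(1,1) | pheromone: 0 0 0 0 0 0 / 0 37 0 0 0 0 / 0 0 0 0 0 0 / 0 0 0 0 0 0 / 0 0 0 0 0 0

......
.F....
......
......
......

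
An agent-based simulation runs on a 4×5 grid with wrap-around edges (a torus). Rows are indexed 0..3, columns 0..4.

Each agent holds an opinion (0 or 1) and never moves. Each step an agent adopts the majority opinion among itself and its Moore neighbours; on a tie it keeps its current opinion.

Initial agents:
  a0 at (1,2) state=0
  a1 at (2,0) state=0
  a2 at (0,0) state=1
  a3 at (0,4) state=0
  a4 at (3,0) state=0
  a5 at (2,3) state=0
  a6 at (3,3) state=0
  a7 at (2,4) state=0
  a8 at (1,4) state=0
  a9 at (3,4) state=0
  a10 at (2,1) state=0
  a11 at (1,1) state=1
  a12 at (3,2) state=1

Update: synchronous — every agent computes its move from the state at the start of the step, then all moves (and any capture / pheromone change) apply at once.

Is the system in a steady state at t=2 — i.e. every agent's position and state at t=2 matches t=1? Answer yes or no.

yes

t=1: a0@(1,2):0 a1@(2,0):0 a2@(0,0):0 a3@(0,4):0 a4@(3,0):0 a5@(2,3):0 a6@(3,3):0 a7@(2,4):0 a8@(1,4):0 a9@(3,4):0 a10@(2,1):0 a11@(1,1):0 a12@(3,2):0
t=2: (unchanged — steady state)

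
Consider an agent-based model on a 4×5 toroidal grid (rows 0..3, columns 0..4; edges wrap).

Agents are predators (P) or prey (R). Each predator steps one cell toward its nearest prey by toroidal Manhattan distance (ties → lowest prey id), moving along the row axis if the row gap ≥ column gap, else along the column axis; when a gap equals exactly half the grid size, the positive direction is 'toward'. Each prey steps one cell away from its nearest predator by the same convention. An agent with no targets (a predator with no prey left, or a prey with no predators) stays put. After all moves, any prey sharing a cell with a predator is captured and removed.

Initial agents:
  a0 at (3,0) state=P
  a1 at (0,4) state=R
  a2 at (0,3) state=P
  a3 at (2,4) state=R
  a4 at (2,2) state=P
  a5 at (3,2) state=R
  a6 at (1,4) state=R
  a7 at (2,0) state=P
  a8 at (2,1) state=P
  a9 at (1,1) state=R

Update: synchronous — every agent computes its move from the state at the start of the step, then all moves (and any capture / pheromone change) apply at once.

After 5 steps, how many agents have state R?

1

t=1: a0@(0,0):P a2@(0,4):P a3@(2,3):R a4@(3,2):P a5@(0,2):R a7@(2,4):P a8@(1,1):P a9@(0,1):R
t=2: a0@(0,1):P a2@(0,3):P a3@(2,2):R a4@(0,2):P a5@(1,2):R a7@(2,3):P a8@(0,1):P
t=3: a0@(1,1):P a2@(1,3):P a3@(2,1):R a4@(1,2):P a7@(2,2):P a8@(1,1):P
t=4: a0@(2,1):P a2@(1,2):P a3@(3,1):R a4@(2,2):P a7@(2,1):P a8@(2,1):P
t=5: a0@(3,1):P a2@(2,2):P a3@(0,1):R a4@(3,2):P a7@(3,1):P a8@(3,1):P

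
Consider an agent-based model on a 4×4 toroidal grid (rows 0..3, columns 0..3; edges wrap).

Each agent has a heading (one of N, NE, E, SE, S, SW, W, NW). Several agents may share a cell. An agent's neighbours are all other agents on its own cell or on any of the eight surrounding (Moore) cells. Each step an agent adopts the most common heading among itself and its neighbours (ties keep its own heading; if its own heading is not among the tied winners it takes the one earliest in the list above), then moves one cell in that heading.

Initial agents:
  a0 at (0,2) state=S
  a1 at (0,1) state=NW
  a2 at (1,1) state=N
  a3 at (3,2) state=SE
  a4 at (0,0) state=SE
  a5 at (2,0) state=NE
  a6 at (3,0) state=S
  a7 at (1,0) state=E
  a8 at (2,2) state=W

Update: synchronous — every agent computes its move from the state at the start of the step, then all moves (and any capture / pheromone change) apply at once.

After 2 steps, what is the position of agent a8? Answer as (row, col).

(3, 2)

t=1: a0@(1,2):S a1@(1,2):SE a2@(0,1):N a3@(0,3):SE a4@(1,1):SE a5@(1,1):NE a6@(0,0):S a7@(1,1):E a8@(2,1):W
t=2: a0@(2,3):SE a1@(2,3):SE a2@(1,2):SE a3@(1,0):SE a4@(2,2):SE a5@(2,2):SE a6@(1,1):SE a7@(2,2):SE a8@(3,2):SE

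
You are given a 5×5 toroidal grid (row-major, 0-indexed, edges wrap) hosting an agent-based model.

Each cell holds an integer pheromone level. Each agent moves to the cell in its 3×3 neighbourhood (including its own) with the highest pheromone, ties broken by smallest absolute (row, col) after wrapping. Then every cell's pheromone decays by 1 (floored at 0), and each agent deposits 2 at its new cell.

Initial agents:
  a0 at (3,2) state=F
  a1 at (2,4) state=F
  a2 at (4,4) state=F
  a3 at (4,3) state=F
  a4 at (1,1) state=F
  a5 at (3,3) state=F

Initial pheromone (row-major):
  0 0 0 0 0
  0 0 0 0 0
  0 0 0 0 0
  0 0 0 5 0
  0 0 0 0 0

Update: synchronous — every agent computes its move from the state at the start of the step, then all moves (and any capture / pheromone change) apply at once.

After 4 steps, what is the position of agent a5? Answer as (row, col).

(3, 3)

t=1: a0@(3,3) a1@(3,3) a2@(3,3) a3@(3,3) a4@(0,0) a5@(3,3) | pheromone: 2 0 0 0 0 / 0 0 0 0 0 / 0 0 0 0 0 / 0 0 0 14 0 / 0 0 0 0 0
t=2: a0@(3,3) a1@(3,3) a2@(3,3) a3@(3,3) a4@(0,0) a5@(3,3) | pheromone: 3 0 0 0 0 / 0 0 0 0 0 / 0 0 0 0 0 / 0 0 0 23 0 / 0 0 0 0 0
t=3: a0@(3,3) a1@(3,3) a2@(3,3) a3@(3,3) a4@(0,0) a5@(3,3) | pheromone: 4 0 0 0 0 / 0 0 0 0 0 / 0 0 0 0 0 / 0 0 0 32 0 / 0 0 0 0 0
t=4: a0@(3,3) a1@(3,3) a2@(3,3) a3@(3,3) a4@(0,0) a5@(3,3) | pheromone: 5 0 0 0 0 / 0 0 0 0 0 / 0 0 0 0 0 / 0 0 0 41 0 / 0 0 0 0 0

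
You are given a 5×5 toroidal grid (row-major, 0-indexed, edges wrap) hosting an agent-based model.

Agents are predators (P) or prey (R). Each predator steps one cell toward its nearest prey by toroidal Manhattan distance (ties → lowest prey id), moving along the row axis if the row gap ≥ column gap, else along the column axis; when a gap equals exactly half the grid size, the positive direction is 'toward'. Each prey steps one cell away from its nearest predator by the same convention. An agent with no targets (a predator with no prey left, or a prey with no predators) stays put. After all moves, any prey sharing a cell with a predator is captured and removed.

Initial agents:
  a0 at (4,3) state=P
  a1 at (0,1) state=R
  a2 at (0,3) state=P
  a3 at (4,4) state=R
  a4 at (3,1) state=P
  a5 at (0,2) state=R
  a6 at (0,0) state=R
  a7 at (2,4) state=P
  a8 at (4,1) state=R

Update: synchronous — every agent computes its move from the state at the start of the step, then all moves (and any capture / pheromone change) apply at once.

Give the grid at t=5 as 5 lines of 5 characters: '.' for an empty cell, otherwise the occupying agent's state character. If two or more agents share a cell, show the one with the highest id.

R....
R....
P....
.....
...PR

t=1: a0@(4,4):P a1@(0,0):R a2@(0,2):P a3@(4,0):R a4@(4,1):P a5@(0,1):R a6@(0,1):R a7@(3,4):P a8@(0,1):R
t=2: a0@(4,0):P a1@(1,0):R a2@(0,1):P a3@(4,1):R a4@(4,0):P a5@(0,0):R a6@(0,0):R a7@(4,4):P a8@(0,0):R
t=3: a0@(4,1):P a1@(2,0):R a2@(4,1):P a3@(4,2):R a4@(4,1):P a5@(1,0):R a6@(1,0):R a7@(4,0):P a8@(1,0):R
t=4: a0@(4,2):P a1@(1,0):R a2@(4,2):P a3@(4,3):R a4@(4,2):P a5@(2,0):R a6@(2,0):R a7@(3,0):P a8@(2,0):R
t=5: a0@(4,3):P a1@(0,0):R a2@(4,3):P a3@(4,4):R a4@(4,3):P a5@(1,0):R a6@(1,0):R a7@(2,0):P a8@(1,0):R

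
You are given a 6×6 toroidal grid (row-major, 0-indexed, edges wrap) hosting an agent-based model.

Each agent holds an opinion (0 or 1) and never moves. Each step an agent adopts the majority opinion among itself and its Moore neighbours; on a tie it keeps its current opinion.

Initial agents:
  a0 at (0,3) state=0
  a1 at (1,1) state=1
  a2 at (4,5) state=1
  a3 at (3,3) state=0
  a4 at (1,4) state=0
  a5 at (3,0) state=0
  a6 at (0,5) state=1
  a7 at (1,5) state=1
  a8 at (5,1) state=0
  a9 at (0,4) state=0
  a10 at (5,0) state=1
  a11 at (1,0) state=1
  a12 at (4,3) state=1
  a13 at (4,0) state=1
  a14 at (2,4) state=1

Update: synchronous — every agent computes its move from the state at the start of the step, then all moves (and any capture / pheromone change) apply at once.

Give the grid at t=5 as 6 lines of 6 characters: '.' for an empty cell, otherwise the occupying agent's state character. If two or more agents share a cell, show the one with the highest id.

...001
11..01
....1.
1..1..
1..1.1
11....

t=1: a0@(0,3):0 a1@(1,1):1 a2@(4,5):1 a3@(3,3):1 a4@(1,4):0 a5@(3,0):1 a6@(0,5):1 a7@(1,5):1 a8@(5,1):1 a9@(0,4):0 a10@(5,0):1 a11@(1,0):1 a12@(4,3):1 a13@(4,0):1 a14@(2,4):1
t=2: (unchanged — steady state)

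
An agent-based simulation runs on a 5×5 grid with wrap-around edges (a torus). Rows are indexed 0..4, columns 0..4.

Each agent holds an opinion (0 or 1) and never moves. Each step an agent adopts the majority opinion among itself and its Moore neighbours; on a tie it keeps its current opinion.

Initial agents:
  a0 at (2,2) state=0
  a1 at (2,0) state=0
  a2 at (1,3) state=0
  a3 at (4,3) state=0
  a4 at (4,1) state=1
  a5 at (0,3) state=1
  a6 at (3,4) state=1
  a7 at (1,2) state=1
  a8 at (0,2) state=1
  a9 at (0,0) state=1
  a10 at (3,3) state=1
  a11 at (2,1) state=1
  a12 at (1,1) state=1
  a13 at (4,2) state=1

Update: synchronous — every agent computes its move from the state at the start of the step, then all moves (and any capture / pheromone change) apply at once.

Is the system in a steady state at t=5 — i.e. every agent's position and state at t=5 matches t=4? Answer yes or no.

yes

t=1: a0@(2,2):1 a1@(2,0):1 a2@(1,3):1 a3@(4,3):1 a4@(4,1):1 a5@(0,3):1 a6@(3,4):1 a7@(1,2):1 a8@(0,2):1 a9@(0,0):1 a10@(3,3):1 a11@(2,1):1 a12@(1,1):1 a13@(4,2):1
t=2: (unchanged — steady state)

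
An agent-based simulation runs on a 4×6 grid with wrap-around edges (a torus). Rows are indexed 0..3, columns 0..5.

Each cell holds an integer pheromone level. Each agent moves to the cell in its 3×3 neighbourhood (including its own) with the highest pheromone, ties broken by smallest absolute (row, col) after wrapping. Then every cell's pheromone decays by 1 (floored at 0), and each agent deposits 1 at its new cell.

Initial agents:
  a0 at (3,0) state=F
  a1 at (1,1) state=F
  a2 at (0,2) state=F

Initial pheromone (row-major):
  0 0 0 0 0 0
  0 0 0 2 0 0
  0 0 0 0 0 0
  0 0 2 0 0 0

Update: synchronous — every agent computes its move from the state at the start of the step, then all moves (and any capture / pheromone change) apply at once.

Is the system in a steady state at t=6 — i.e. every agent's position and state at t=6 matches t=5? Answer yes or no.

t=1: a0@(0,0) a1@(0,0) a2@(1,3) | pheromone: 2 0 0 0 0 0 / 0 0 0 2 0 0 / 0 0 0 0 0 0 / 0 0 1 0 0 0
t=2: a0@(0,0) a1@(0,0) a2@(1,3) | pheromone: 3 0 0 0 0 0 / 0 0 0 2 0 0 / 0 0 0 0 0 0 / 0 0 0 0 0 0
t=3: a0@(0,0) a1@(0,0) a2@(1,3) | pheromone: 4 0 0 0 0 0 / 0 0 0 2 0 0 / 0 0 0 0 0 0 / 0 0 0 0 0 0
t=4: a0@(0,0) a1@(0,0) a2@(1,3) | pheromone: 5 0 0 0 0 0 / 0 0 0 2 0 0 / 0 0 0 0 0 0 / 0 0 0 0 0 0
t=5: a0@(0,0) a1@(0,0) a2@(1,3) | pheromone: 6 0 0 0 0 0 / 0 0 0 2 0 0 / 0 0 0 0 0 0 / 0 0 0 0 0 0
t=6: a0@(0,0) a1@(0,0) a2@(1,3) | pheromone: 7 0 0 0 0 0 / 0 0 0 2 0 0 / 0 0 0 0 0 0 / 0 0 0 0 0 0

yes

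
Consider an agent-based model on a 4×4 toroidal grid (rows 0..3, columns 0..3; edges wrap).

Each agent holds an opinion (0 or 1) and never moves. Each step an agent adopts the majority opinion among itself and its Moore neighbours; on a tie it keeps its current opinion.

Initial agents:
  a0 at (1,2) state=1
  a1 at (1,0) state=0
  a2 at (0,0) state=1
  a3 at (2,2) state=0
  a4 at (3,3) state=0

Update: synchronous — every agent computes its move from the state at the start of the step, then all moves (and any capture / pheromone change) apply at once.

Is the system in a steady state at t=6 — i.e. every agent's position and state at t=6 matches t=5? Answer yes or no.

t=1: a0@(1,2):1 a1@(1,0):0 a2@(0,0):0 a3@(2,2):0 a4@(3,3):0
t=2: (unchanged — steady state)

yes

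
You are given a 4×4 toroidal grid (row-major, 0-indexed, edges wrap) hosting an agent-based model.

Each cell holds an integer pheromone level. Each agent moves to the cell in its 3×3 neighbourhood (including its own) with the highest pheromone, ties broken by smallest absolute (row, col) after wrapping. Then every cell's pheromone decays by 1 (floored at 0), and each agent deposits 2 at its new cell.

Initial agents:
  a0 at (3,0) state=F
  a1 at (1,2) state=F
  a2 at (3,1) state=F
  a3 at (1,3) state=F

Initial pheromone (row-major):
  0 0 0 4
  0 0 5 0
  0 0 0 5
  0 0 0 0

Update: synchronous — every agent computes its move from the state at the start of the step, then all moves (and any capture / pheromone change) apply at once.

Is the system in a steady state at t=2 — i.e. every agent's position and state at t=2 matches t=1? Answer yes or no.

no

t=1: a0@(2,3) a1@(1,2) a2@(0,0) a3@(1,2) | pheromone: 2 0 0 3 / 0 0 8 0 / 0 0 0 6 / 0 0 0 0
t=2: a0@(1,2) a1@(1,2) a2@(0,3) a3@(1,2) | pheromone: 1 0 0 4 / 0 0 13 0 / 0 0 0 5 / 0 0 0 0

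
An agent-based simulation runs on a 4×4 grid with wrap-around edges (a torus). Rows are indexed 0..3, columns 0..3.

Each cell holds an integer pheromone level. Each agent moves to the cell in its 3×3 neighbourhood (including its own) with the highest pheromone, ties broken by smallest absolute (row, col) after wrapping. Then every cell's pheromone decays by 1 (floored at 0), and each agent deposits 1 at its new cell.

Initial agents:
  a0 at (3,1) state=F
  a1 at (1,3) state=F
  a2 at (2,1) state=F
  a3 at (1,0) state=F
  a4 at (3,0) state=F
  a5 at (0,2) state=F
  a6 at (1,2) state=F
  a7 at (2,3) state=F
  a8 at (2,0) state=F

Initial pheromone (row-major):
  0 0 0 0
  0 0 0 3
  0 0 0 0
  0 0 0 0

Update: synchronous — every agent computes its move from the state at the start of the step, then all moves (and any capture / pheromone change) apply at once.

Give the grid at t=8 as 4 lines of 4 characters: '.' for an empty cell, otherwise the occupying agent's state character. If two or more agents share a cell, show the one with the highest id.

....
...F
....
....

t=1: a0@(0,0) a1@(1,3) a2@(1,0) a3@(1,3) a4@(0,0) a5@(1,3) a6@(1,3) a7@(1,3) a8@(1,3) | pheromone: 2 0 0 0 / 1 0 0 8 / 0 0 0 0 / 0 0 0 0
t=2: a0@(1,3) a1@(1,3) a2@(1,3) a3@(1,3) a4@(1,3) a5@(1,3) a6@(1,3) a7@(1,3) a8@(1,3) | pheromone: 1 0 0 0 / 0 0 0 16 / 0 0 0 0 / 0 0 0 0
t=3: a0@(1,3) a1@(1,3) a2@(1,3) a3@(1,3) a4@(1,3) a5@(1,3) a6@(1,3) a7@(1,3) a8@(1,3) | pheromone: 0 0 0 0 / 0 0 0 24 / 0 0 0 0 / 0 0 0 0
t=4: a0@(1,3) a1@(1,3) a2@(1,3) a3@(1,3) a4@(1,3) a5@(1,3) a6@(1,3) a7@(1,3) a8@(1,3) | pheromone: 0 0 0 0 / 0 0 0 32 / 0 0 0 0 / 0 0 0 0
t=5: a0@(1,3) a1@(1,3) a2@(1,3) a3@(1,3) a4@(1,3) a5@(1,3) a6@(1,3) a7@(1,3) a8@(1,3) | pheromone: 0 0 0 0 / 0 0 0 40 / 0 0 0 0 / 0 0 0 0
t=6: a0@(1,3) a1@(1,3) a2@(1,3) a3@(1,3) a4@(1,3) a5@(1,3) a6@(1,3) a7@(1,3) a8@(1,3) | pheromone: 0 0 0 0 / 0 0 0 48 / 0 0 0 0 / 0 0 0 0
t=7: a0@(1,3) a1@(1,3) a2@(1,3) a3@(1,3) a4@(1,3) a5@(1,3) a6@(1,3) a7@(1,3) a8@(1,3) | pheromone: 0 0 0 0 / 0 0 0 56 / 0 0 0 0 / 0 0 0 0
t=8: a0@(1,3) a1@(1,3) a2@(1,3) a3@(1,3) a4@(1,3) a5@(1,3) a6@(1,3) a7@(1,3) a8@(1,3) | pheromone: 0 0 0 0 / 0 0 0 64 / 0 0 0 0 / 0 0 0 0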